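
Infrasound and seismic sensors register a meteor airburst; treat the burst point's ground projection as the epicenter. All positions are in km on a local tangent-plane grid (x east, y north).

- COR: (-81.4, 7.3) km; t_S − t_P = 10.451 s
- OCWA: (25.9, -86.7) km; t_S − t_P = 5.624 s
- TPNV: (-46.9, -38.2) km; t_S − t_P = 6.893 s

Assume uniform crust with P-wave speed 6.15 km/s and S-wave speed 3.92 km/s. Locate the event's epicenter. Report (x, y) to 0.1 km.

Distance from S−P lag: d = Δt · v_P v_S / (v_P − v_S) = Δt · (6.15·3.92)/(6.15−3.92) ≈ 10.8108·Δt.
So d_COR = 112.98, d_OCWA = 60.80, d_TPNV = 74.52 km.
Circle about each station: (x + 81.4)² + (y − 7.3)² = 112.98²; (x − 25.9)² + (y + 86.7)² = 60.80²; (x + 46.9)² + (y + 38.2)² = 74.52².
Subtracting pairs of circle equations eliminates x²+y² and gives linear equations (the radical axes):
214.6 x − 188.0 y = 10576.29
69.0 x − 91.0 y = 4190.85
Solving the 2×2 system: x ≈ 26.6, y ≈ -25.9 km.

26.6 km east, -25.9 km north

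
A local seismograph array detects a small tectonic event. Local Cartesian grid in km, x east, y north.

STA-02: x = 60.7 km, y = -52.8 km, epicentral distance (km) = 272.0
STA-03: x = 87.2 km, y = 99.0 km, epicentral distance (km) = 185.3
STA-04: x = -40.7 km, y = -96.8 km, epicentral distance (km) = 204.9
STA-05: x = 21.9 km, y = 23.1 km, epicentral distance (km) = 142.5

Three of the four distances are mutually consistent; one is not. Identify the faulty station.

STA-02

Solve using three stations at a time. Using STA-03, STA-04, STA-05 (subtract circle equations pairwise → linear system) gives (x, y) ≈ (-97.8, 99.7).
Distances from that point to each station vs reported:
  STA-02: calculated 220.0 vs reported 272.0 → residual 52.0 km
  STA-03: calculated 185.0 vs reported 185.3 → residual 0.3 km
  STA-04: calculated 204.6 vs reported 204.9 → residual 0.3 km
  STA-05: calculated 142.1 vs reported 142.5 → residual 0.4 km
STA-03, STA-04, STA-05 are mutually consistent (residuals ≈ 0); STA-02 is off by 52.0 km.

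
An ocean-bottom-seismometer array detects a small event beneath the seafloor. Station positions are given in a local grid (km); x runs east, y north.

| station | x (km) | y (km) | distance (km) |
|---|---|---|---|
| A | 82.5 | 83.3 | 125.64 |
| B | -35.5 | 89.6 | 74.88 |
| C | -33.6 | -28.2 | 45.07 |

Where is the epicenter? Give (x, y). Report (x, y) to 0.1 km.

Circle about each station: (x − 82.5)² + (y − 83.3)² = 125.64²; (x + 35.5)² + (y − 89.6)² = 74.88²; (x + 33.6)² + (y + 28.2)² = 45.07².
Subtracting pairs of circle equations eliminates x²+y² and gives linear equations (the radical axes):
-236.0 x + 12.6 y = 5721.67
-232.2 x − 223.0 y = 1933.16
Solving the 2×2 system: x ≈ -23.4, y ≈ 15.7 km.
Check against A (with the unrounded x, y): √((x − 82.5)²+(y − 83.3)²) = 125.64 ≈ 125.64 km. ✓

x ≈ -23.4 km, y ≈ 15.7 km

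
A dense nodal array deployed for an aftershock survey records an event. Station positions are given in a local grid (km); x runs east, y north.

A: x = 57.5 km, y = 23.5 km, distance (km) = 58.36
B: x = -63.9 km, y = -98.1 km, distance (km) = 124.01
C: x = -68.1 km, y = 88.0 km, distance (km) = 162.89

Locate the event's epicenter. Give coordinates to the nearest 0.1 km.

(41.4, -32.6)

Circle about each station: (x − 57.5)² + (y − 23.5)² = 58.36²; (x + 63.9)² + (y + 98.1)² = 124.01²; (x + 68.1)² + (y − 88.0)² = 162.89².
Subtracting pairs of circle equations eliminates x²+y² and gives linear equations (the radical axes):
-242.8 x − 243.2 y = -2124.27
-251.2 x + 129.0 y = -14604.15
Solving the 2×2 system: x ≈ 41.4, y ≈ -32.6 km.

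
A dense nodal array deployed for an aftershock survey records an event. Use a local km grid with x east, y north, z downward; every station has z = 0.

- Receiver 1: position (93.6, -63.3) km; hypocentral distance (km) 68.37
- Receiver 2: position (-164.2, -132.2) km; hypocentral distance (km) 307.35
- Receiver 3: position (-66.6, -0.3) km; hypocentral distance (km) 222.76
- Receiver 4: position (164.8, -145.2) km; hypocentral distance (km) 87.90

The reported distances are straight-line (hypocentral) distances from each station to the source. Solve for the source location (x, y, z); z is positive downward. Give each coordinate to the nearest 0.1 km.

x ≈ 134.4 km, y ≈ -81.1 km, depth ≈ 51.9 km

Each station gives a sphere (x−x_i)² + (y−y_i)² + z² = d_i² (stations at z=0).
Subtracting the Receiver 1 sphere from Receiver 2 and Receiver 3: z² cancels, leaving linear equations in x and y:
-515.6 x − 137.8 y = -58118.94
-320.4 x + 126.0 y = -53279.76
Solving: x ≈ 134.397, y ≈ -81.103 km (keep extra digits for the depth step; rounded: 134.4, -81.1).
Then from the Receiver 1 sphere: z² = 68.37² − (x − 93.6)² − (y + 63.3)² with x = 134.397, y = -81.103, so z ≈ 51.895 ≈ 51.9 km.
Check against Receiver 4 (with the unrounded solution): distance 87.90 ≈ 87.90 km. ✓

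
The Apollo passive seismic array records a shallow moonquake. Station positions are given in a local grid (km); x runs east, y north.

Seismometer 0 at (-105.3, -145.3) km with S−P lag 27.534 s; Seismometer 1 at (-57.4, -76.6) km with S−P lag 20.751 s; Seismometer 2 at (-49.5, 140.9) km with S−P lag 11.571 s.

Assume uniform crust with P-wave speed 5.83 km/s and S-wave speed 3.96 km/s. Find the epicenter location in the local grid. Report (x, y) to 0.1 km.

Distance from S−P lag: d = Δt · v_P v_S / (v_P − v_S) = Δt · (5.83·3.96)/(5.83−3.96) ≈ 12.3459·Δt.
So d_Seismometer 0 = 339.93, d_Seismometer 1 = 256.19, d_Seismometer 2 = 142.85 km.
Circle about each station: (x + 105.3)² + (y + 145.3)² = 339.93²; (x + 57.4)² + (y + 76.6)² = 256.19²; (x + 49.5)² + (y − 140.9)² = 142.85².
Subtracting pairs of circle equations eliminates x²+y² and gives linear equations (the radical axes):
95.8 x + 137.4 y = 26881.23
111.6 x + 572.4 y = 85249.16
Solving the 2×2 system: x ≈ 93.0, y ≈ 130.8 km.
Check against Seismometer 0 (with the unrounded x, y): √((x + 105.3)²+(y + 145.3)²) = 339.93 ≈ 339.93 km. ✓

(93.0, 130.8)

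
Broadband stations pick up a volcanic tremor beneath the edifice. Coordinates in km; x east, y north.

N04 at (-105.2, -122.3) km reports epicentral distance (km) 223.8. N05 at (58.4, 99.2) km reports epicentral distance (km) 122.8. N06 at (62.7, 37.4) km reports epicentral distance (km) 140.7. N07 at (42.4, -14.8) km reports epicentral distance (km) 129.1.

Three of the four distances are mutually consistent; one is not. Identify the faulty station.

Solve using three stations at a time. Using N04, N05, N06 (subtract circle equations pairwise → linear system) gives (x, y) ≈ (-64.4, 97.8).
Distances from that point to each station vs reported:
  N04: calculated 223.8 vs reported 223.8 → residual 0.0 km
  N05: calculated 122.8 vs reported 122.8 → residual 0.0 km
  N06: calculated 140.7 vs reported 140.7 → residual 0.0 km
  N07: calculated 155.2 vs reported 129.1 → residual 26.1 km
N04, N05, N06 are mutually consistent (residuals ≈ 0); N07 is off by 26.1 km.

N07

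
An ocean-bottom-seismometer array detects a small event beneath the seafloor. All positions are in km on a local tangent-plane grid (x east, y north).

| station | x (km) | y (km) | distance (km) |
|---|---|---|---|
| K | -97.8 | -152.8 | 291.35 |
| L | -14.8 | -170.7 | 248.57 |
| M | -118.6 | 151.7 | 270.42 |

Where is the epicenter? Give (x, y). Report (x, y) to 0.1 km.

125.2 km east, 34.7 km north

Circle about each station: (x + 97.8)² + (y + 152.8)² = 291.35²; (x + 14.8)² + (y + 170.7)² = 248.57²; (x + 118.6)² + (y − 151.7)² = 270.42².
Subtracting the K equation from the L and M equations removes the quadratic terms:
166.0 x − 35.8 y = 19542.63
-41.6 x + 609.0 y = 15924.02
Solving the 2×2 system: x ≈ 125.2, y ≈ 34.7 km.
Check against K (with the unrounded x, y): √((x + 97.8)²+(y + 152.8)²) = 291.36 ≈ 291.35 km. ✓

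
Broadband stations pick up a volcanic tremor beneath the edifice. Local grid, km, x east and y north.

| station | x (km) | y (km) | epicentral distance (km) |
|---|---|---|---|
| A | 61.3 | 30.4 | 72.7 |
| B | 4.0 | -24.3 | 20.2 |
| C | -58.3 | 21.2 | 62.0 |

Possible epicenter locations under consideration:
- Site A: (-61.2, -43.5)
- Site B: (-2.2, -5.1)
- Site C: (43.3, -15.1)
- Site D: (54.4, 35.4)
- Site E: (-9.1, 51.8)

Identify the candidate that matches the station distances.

Site B

For each candidate, compare |candidate − station| to the reported distance:
Site A: residuals A 70.4, B 47.8, C 2.8 → max 70.4 km
Site B: residuals A 0.0, B 0.0, C 0.0 → max 0.0 km
Site C: residuals A 23.8, B 20.2, C 45.9 → max 45.9 km
Site D: residuals A 64.2, B 57.9, C 51.6 → max 64.2 km
Site E: residuals A 0.9, B 57.0, C 4.1 → max 57.0 km
Only Site B has all residuals ≈ 0.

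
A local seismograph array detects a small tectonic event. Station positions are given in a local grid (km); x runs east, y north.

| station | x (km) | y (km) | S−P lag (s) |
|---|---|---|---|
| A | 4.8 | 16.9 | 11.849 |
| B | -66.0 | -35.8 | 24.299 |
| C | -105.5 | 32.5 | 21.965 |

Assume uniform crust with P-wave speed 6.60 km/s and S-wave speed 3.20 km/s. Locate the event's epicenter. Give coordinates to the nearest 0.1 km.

x ≈ 18.6 km, y ≈ 89.2 km

Distance from S−P lag: d = Δt · v_P v_S / (v_P − v_S) = Δt · (6.60·3.20)/(6.60−3.20) ≈ 6.2118·Δt.
So d_A = 73.60, d_B = 150.94, d_C = 136.44 km.
Circle about each station: (x − 4.8)² + (y − 16.9)² = 73.60²; (x + 66.0)² + (y + 35.8)² = 150.94²; (x + 105.5)² + (y − 32.5)² = 136.44².
Subtracting the A equation from the B and C equations removes the quadratic terms:
-141.6 x − 105.4 y = -12036.93
-220.6 x + 31.2 y = -1321.06
Solving the 2×2 system: x ≈ 18.6, y ≈ 89.2 km.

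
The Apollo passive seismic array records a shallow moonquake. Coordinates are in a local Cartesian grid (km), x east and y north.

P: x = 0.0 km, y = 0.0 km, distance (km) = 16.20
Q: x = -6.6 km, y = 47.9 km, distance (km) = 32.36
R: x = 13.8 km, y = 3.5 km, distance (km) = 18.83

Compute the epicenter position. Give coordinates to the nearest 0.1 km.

Circle about each station: x² + y² = 16.20²; (x + 6.6)² + (y − 47.9)² = 32.36²; (x − 13.8)² + (y − 3.5)² = 18.83².
Subtracting pairs of circle equations eliminates x²+y² and gives linear equations (the radical axes):
-13.2 x + 95.8 y = 1553.24
27.6 x + 7.0 y = 110.56
Solving the 2×2 system: x ≈ -0.1, y ≈ 16.2 km.

(-0.1, 16.2)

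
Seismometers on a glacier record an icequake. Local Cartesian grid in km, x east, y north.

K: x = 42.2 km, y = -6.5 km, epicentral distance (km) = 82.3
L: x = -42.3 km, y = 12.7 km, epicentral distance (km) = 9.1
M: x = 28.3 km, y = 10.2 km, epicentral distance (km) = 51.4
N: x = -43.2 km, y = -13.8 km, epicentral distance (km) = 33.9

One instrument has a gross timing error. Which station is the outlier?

Solve using three stations at a time. Using K, L, N (subtract circle equations pairwise → linear system) gives (x, y) ≈ (-35.9, 19.3).
Distances from that point to each station vs reported:
  K: calculated 82.3 vs reported 82.3 → residual 0.0 km
  L: calculated 9.2 vs reported 9.1 → residual 0.1 km
  M: calculated 64.9 vs reported 51.4 → residual 13.5 km
  N: calculated 33.9 vs reported 33.9 → residual 0.0 km
K, L, N are mutually consistent (residuals ≈ 0); M is off by 13.5 km.

M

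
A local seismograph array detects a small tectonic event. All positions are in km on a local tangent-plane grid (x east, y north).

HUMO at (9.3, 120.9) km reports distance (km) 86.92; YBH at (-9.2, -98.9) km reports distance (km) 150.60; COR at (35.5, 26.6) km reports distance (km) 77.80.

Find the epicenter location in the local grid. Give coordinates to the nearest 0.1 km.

-39.1 km east, 48.7 km north

Circle about each station: (x − 9.3)² + (y − 120.9)² = 86.92²; (x + 9.2)² + (y + 98.9)² = 150.60²; (x − 35.5)² + (y − 26.6)² = 77.80².
Subtracting the HUMO equation from the YBH and COR equations removes the quadratic terms:
-37.0 x − 439.6 y = -19962.72
52.4 x − 188.6 y = -11233.24
Solving the 2×2 system: x ≈ -39.1, y ≈ 48.7 km.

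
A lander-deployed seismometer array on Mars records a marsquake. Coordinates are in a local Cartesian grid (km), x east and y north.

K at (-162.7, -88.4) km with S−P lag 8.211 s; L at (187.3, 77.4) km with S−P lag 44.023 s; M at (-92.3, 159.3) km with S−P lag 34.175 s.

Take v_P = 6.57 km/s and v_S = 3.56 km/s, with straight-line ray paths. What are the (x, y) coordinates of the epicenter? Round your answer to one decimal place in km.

x ≈ -101.4 km, y ≈ -106.1 km

Distance from S−P lag: d = Δt · v_P v_S / (v_P − v_S) = Δt · (6.57·3.56)/(6.57−3.56) ≈ 7.7705·Δt.
So d_K = 63.80, d_L = 342.08, d_M = 265.56 km.
Circle about each station: (x + 162.7)² + (y + 88.4)² = 63.80²; (x − 187.3)² + (y − 77.4)² = 342.08²; (x + 92.3)² + (y − 159.3)² = 265.56².
Subtracting pairs of circle equations eliminates x²+y² and gives linear equations (the radical axes):
700.0 x + 331.6 y = -106162.09
140.8 x + 495.4 y = -66841.74
Solving the 2×2 system: x ≈ -101.4, y ≈ -106.1 km.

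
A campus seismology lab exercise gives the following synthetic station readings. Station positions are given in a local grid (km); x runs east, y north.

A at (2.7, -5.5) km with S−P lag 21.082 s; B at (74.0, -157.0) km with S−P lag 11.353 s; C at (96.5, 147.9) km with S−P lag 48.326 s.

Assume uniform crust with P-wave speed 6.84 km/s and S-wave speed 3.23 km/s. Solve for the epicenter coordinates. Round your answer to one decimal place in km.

x ≈ 8.3 km, y ≈ -134.4 km

Distance from S−P lag: d = Δt · v_P v_S / (v_P − v_S) = Δt · (6.84·3.23)/(6.84−3.23) ≈ 6.1200·Δt.
So d_A = 129.02, d_B = 69.48, d_C = 295.76 km.
Circle about each station: (x − 2.7)² + (y + 5.5)² = 129.02²; (x − 74.0)² + (y + 157.0)² = 69.48²; (x − 96.5)² + (y − 147.9)² = 295.76².
Subtracting the A equation from the B and C equations removes the quadratic terms:
142.6 x − 303.0 y = 41906.15
187.6 x + 306.8 y = -39678.70
Solving the 2×2 system: x ≈ 8.3, y ≈ -134.4 km.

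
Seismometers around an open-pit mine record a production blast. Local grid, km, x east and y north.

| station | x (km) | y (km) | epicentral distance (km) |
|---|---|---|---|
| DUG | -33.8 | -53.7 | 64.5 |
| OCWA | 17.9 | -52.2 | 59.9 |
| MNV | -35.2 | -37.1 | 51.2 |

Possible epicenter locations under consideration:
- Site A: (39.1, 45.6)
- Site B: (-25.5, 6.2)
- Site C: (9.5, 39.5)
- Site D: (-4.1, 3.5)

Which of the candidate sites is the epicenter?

Site D

For each candidate, compare |candidate − station| to the reported distance:
Site A: residuals DUG 58.7, OCWA 40.2, MNV 60.0 → max 60.0 km
Site B: residuals DUG 4.0, OCWA 12.9, MNV 6.8 → max 12.9 km
Site C: residuals DUG 38.3, OCWA 32.2, MNV 37.5 → max 38.3 km
Site D: residuals DUG 0.0, OCWA 0.0, MNV 0.1 → max 0.1 km
Only Site D has all residuals ≈ 0.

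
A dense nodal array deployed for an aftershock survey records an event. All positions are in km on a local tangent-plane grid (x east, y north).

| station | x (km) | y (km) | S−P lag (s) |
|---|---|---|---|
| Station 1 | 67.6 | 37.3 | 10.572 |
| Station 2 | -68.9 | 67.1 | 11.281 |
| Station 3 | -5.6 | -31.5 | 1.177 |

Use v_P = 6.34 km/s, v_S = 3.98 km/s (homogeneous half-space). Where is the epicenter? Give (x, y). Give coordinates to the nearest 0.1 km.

Distance from S−P lag: d = Δt · v_P v_S / (v_P − v_S) = Δt · (6.34·3.98)/(6.34−3.98) ≈ 10.6920·Δt.
So d_Station 1 = 113.04, d_Station 2 = 120.62, d_Station 3 = 12.58 km.
Circle about each station: (x − 67.6)² + (y − 37.3)² = 113.04²; (x + 68.9)² + (y − 67.1)² = 120.62²; (x + 5.6)² + (y + 31.5)² = 12.58².
Subtracting pairs of circle equations eliminates x²+y² and gives linear equations (the radical axes):
-273.0 x + 59.6 y = 1517.43
-146.4 x − 137.6 y = 7682.35
Solving the 2×2 system: x ≈ -14.4, y ≈ -40.5 km.

-14.4 km east, -40.5 km north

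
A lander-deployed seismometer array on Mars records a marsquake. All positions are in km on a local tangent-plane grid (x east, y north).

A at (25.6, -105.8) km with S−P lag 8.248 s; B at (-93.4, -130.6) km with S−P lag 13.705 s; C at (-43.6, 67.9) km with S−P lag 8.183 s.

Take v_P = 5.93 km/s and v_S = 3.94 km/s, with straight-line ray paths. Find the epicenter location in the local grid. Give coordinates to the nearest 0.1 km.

Distance from S−P lag: d = Δt · v_P v_S / (v_P − v_S) = Δt · (5.93·3.94)/(5.93−3.94) ≈ 11.7408·Δt.
So d_A = 96.84, d_B = 160.91, d_C = 96.07 km.
Circle about each station: (x − 25.6)² + (y + 105.8)² = 96.84²; (x + 93.4)² + (y + 130.6)² = 160.91²; (x + 43.6)² + (y − 67.9)² = 96.07².
Subtracting the A equation from the B and C equations removes the quadratic terms:
-238.0 x − 49.6 y = -2583.12
-138.4 x + 347.4 y = -5189.09
Solving the 2×2 system: x ≈ 12.9, y ≈ -9.8 km.
Check against A (with the unrounded x, y): √((x − 25.6)²+(y + 105.8)²) = 96.84 ≈ 96.84 km. ✓

(12.9, -9.8)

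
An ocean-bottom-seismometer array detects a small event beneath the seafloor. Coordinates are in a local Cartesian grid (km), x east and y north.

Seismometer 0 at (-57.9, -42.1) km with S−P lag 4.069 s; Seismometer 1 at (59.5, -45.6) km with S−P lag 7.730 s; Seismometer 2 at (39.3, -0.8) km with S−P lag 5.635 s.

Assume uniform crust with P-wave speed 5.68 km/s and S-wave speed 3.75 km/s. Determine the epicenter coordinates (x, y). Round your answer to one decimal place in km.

Distance from S−P lag: d = Δt · v_P v_S / (v_P − v_S) = Δt · (5.68·3.75)/(5.68−3.75) ≈ 11.0363·Δt.
So d_Seismometer 0 = 44.91, d_Seismometer 1 = 85.31, d_Seismometer 2 = 62.19 km.
Circle about each station: (x + 57.9)² + (y + 42.1)² = 44.91²; (x − 59.5)² + (y + 45.6)² = 85.31²; (x − 39.3)² + (y + 0.8)² = 62.19².
Subtracting pairs of circle equations eliminates x²+y² and gives linear equations (the radical axes):
234.8 x − 7.0 y = -4766.10
194.4 x + 82.6 y = -5430.38
Solving the 2×2 system: x ≈ -20.8, y ≈ -16.8 km.
Check against Seismometer 0 (with the unrounded x, y): √((x + 57.9)²+(y + 42.1)²) = 44.91 ≈ 44.91 km. ✓

x ≈ -20.8 km, y ≈ -16.8 km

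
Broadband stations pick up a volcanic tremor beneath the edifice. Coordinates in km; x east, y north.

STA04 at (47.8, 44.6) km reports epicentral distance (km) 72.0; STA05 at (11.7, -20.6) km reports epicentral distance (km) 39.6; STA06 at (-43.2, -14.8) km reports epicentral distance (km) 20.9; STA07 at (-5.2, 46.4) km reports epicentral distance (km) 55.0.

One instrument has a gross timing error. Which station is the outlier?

STA04

Solve using three stations at a time. Using STA05, STA06, STA07 (subtract circle equations pairwise → linear system) gives (x, y) ≈ (-24.7, -5.0).
Distances from that point to each station vs reported:
  STA04: calculated 87.9 vs reported 72.0 → residual 15.9 km
  STA05: calculated 39.6 vs reported 39.6 → residual 0.0 km
  STA06: calculated 20.9 vs reported 20.9 → residual 0.0 km
  STA07: calculated 55.0 vs reported 55.0 → residual 0.0 km
STA05, STA06, STA07 are mutually consistent (residuals ≈ 0); STA04 is off by 15.9 km.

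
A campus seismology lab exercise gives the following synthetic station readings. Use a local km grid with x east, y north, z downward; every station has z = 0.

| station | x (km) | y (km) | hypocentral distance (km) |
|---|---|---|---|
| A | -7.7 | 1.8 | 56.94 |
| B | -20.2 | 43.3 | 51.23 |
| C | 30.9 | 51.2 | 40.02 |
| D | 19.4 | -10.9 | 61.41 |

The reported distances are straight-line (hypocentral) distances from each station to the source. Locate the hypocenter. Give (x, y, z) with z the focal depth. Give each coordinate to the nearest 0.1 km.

(16.6, 39.2, 35.4)

Each station gives a sphere (x−x_i)² + (y−y_i)² + z² = d_i² (stations at z=0).
Subtracting the A sphere from B and C: z² cancels, leaving linear equations in x and y:
-25.0 x + 83.0 y = 2838.05
77.2 x + 98.8 y = 5154.28
Solving: x ≈ 16.604, y ≈ 39.195 km (keep extra digits for the depth step; rounded: 16.6, 39.2).
Then from the A sphere: z² = 56.94² − (x + 7.7)² − (y − 1.8)² with x = 16.604, y = 39.195, so z ≈ 35.399 ≈ 35.4 km.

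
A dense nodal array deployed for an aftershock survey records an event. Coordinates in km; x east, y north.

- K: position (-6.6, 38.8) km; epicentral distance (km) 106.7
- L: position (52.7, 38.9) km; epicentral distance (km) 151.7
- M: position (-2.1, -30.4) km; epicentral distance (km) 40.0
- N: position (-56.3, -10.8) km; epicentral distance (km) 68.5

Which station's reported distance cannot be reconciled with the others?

Solve using three stations at a time. Using K, M, N (subtract circle equations pairwise → linear system) gives (x, y) ≈ (-17.6, -67.4).
Distances from that point to each station vs reported:
  K: calculated 106.7 vs reported 106.7 → residual 0.0 km
  L: calculated 127.4 vs reported 151.7 → residual 24.3 km
  M: calculated 40.1 vs reported 40.0 → residual 0.1 km
  N: calculated 68.5 vs reported 68.5 → residual 0.0 km
K, M, N are mutually consistent (residuals ≈ 0); L is off by 24.3 km.

L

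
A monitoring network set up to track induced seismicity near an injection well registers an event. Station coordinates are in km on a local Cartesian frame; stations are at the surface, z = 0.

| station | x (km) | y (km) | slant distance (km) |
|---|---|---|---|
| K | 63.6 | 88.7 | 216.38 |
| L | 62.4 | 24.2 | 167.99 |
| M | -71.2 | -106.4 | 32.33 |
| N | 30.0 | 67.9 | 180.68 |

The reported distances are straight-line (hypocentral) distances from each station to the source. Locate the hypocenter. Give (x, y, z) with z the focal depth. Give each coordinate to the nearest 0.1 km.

Each station gives a sphere (x−x_i)² + (y−y_i)² + z² = d_i² (stations at z=0).
Subtracting the K sphere from L and M: z² cancels, leaving linear equations in x and y:
-2.4 x − 129.0 y = 11166.41
-269.6 x − 390.2 y = 50252.83
Solving: x ≈ -62.806, y ≈ -85.393 km (keep extra digits for the depth step; rounded: -62.8, -85.4).
Then from the K sphere: z² = 216.38² − (x − 63.6)² − (y − 88.7)² with x = -62.806, y = -85.393, so z ≈ 23.097 ≈ 23.1 km.
Check against N (with the unrounded solution): distance 180.68 ≈ 180.68 km. ✓

x ≈ -62.8 km, y ≈ -85.4 km, depth ≈ 23.1 km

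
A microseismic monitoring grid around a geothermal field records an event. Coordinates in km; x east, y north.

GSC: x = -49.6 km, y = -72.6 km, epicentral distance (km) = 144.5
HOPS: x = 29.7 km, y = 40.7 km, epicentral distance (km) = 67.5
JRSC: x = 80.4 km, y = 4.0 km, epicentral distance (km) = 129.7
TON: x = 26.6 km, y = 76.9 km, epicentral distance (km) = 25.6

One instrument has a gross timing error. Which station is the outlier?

Solve using three stations at a time. Using GSC, HOPS, JRSC (subtract circle equations pairwise → linear system) gives (x, y) ≈ (-30.9, 70.7).
Distances from that point to each station vs reported:
  GSC: calculated 144.6 vs reported 144.5 → residual 0.1 km
  HOPS: calculated 67.6 vs reported 67.5 → residual 0.1 km
  JRSC: calculated 129.8 vs reported 129.7 → residual 0.1 km
  TON: calculated 57.8 vs reported 25.6 → residual 32.2 km
GSC, HOPS, JRSC are mutually consistent (residuals ≈ 0); TON is off by 32.2 km.

TON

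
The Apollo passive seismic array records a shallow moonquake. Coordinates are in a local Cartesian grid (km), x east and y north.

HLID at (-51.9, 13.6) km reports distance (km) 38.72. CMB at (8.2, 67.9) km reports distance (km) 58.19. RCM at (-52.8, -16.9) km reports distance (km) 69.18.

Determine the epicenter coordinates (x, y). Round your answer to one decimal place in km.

(-47.8, 52.1)

Circle about each station: (x + 51.9)² + (y − 13.6)² = 38.72²; (x − 8.2)² + (y − 67.9)² = 58.19²; (x + 52.8)² + (y + 16.9)² = 69.18².
Subtracting the HLID equation from the CMB and RCM equations removes the quadratic terms:
120.2 x + 108.6 y = -87.76
-1.8 x − 61.0 y = -3091.75
Solving the 2×2 system: x ≈ -47.8, y ≈ 52.1 km.
Check against HLID (with the unrounded x, y): √((x + 51.9)²+(y − 13.6)²) = 38.71 ≈ 38.72 km. ✓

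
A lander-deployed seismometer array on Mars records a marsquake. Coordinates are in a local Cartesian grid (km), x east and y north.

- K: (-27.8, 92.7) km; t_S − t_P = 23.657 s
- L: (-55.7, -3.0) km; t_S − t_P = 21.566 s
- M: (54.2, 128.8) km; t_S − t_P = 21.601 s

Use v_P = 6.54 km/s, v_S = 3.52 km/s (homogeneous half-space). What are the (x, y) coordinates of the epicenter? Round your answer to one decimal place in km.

x ≈ 106.9 km, y ≈ -27.2 km

Distance from S−P lag: d = Δt · v_P v_S / (v_P − v_S) = Δt · (6.54·3.52)/(6.54−3.52) ≈ 7.6228·Δt.
So d_K = 180.33, d_L = 164.39, d_M = 164.66 km.
Circle about each station: (x + 27.8)² + (y − 92.7)² = 180.33²; (x + 55.7)² + (y + 3.0)² = 164.39²; (x − 54.2)² + (y − 128.8)² = 164.66².
Subtracting pairs of circle equations eliminates x²+y² and gives linear equations (the radical axes):
-55.8 x − 191.4 y = -759.80
164.0 x + 72.2 y = 15566.94
Solving the 2×2 system: x ≈ 106.9, y ≈ -27.2 km.
Check against K (with the unrounded x, y): √((x + 27.8)²+(y − 92.7)²) = 180.32 ≈ 180.33 km. ✓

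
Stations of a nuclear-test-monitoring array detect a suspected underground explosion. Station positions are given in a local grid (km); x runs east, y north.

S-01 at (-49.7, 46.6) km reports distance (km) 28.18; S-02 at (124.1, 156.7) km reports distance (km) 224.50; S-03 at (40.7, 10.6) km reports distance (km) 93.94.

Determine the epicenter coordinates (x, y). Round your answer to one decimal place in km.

-52.9 km east, 18.6 km north

Circle about each station: (x + 49.7)² + (y − 46.6)² = 28.18²; (x − 124.1)² + (y − 156.7)² = 224.50²; (x − 40.7)² + (y − 10.6)² = 93.94².
Subtracting the S-01 equation from the S-02 and S-03 equations removes the quadratic terms:
347.6 x + 220.2 y = -14292.09
180.8 x − 72.0 y = -10903.41
Solving the 2×2 system: x ≈ -52.9, y ≈ 18.6 km.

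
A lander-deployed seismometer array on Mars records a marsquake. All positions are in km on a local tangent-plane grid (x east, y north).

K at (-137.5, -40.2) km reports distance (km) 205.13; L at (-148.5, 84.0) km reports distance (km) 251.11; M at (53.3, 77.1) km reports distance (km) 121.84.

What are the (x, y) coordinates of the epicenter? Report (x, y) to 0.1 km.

x ≈ 67.6 km, y ≈ -43.9 km

Circle about each station: (x + 137.5)² + (y + 40.2)² = 205.13²; (x + 148.5)² + (y − 84.0)² = 251.11²; (x − 53.3)² + (y − 77.1)² = 121.84².
Subtracting pairs of circle equations eliminates x²+y² and gives linear equations (the radical axes):
-22.0 x + 248.4 y = -12391.96
381.6 x + 234.6 y = 15496.34
Solving the 2×2 system: x ≈ 67.6, y ≈ -43.9 km.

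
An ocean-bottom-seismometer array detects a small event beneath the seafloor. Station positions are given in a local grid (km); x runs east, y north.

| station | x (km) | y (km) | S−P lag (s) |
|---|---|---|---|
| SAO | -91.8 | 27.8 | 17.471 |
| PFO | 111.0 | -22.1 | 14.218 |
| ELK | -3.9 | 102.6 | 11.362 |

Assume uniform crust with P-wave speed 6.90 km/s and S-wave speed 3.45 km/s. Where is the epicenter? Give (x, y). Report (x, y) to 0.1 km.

28.7 km east, 31.3 km north

Distance from S−P lag: d = Δt · v_P v_S / (v_P − v_S) = Δt · (6.90·3.45)/(6.90−3.45) ≈ 6.9000·Δt.
So d_SAO = 120.55, d_PFO = 98.10, d_ELK = 78.40 km.
Circle about each station: (x + 91.8)² + (y − 27.8)² = 120.55²; (x − 111.0)² + (y + 22.1)² = 98.10²; (x + 3.9)² + (y − 102.6)² = 78.40².
Subtracting the SAO equation from the PFO and ELK equations removes the quadratic terms:
405.6 x − 99.8 y = 8518.02
175.8 x + 149.6 y = 9727.63
Solving the 2×2 system: x ≈ 28.7, y ≈ 31.3 km.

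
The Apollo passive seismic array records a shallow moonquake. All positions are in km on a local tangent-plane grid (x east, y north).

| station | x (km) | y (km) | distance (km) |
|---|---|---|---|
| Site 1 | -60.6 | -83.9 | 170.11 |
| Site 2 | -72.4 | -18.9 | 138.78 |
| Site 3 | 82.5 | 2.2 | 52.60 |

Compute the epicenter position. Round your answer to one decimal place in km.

Circle about each station: (x + 60.6)² + (y + 83.9)² = 170.11²; (x + 72.4)² + (y + 18.9)² = 138.78²; (x − 82.5)² + (y − 2.2)² = 52.60².
Subtracting pairs of circle equations eliminates x²+y² and gives linear equations (the radical axes):
-23.6 x + 130.0 y = 4564.92
286.2 x + 172.2 y = 22270.17
Solving the 2×2 system: x ≈ 51.1, y ≈ 44.4 km.

(51.1, 44.4)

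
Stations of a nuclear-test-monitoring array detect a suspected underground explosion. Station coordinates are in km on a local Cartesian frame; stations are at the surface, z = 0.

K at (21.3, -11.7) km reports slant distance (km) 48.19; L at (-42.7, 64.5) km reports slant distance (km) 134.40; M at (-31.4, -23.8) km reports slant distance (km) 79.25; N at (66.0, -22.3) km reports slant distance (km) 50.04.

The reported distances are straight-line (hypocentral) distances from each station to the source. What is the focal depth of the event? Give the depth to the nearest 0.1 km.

38.0 km

Each station gives a sphere (x−x_i)² + (y−y_i)² + z² = d_i² (stations at z=0).
Subtracting the K sphere from L and M: z² cancels, leaving linear equations in x and y:
-128.0 x + 152.4 y = -10348.12
-105.4 x − 24.2 y = -2996.47
Solving: x ≈ 36.903, y ≈ -36.906 km (keep extra digits for the depth step; rounded: 36.9, -36.9).
Then from the K sphere: z² = 48.19² − (x − 21.3)² − (y + 11.7)² with x = 36.903, y = -36.906, so z ≈ 37.993 ≈ 38.0 km.
Check against N (with the unrounded solution): distance 50.03 ≈ 50.04 km. ✓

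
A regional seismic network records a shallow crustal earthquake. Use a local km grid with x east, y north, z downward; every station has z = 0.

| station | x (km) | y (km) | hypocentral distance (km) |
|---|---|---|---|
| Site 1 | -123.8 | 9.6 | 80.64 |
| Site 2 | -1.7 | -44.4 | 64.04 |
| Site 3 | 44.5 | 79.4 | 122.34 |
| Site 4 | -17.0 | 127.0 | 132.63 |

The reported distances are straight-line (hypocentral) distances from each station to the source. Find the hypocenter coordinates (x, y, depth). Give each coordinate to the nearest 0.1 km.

(-45.8, -1.3, 17.3)

Each station gives a sphere (x−x_i)² + (y−y_i)² + z² = d_i² (stations at z=0).
Subtracting the Site 1 sphere from Site 2 and Site 3: z² cancels, leaving linear equations in x and y:
244.2 x − 108.0 y = -11042.66
336.6 x + 139.6 y = -15598.26
Solving: x ≈ -45.798, y ≈ -1.308 km (keep extra digits for the depth step; rounded: -45.8, -1.3).
Then from the Site 1 sphere: z² = 80.64² − (x + 123.8)² − (y − 9.6)² with x = -45.798, y = -1.308, so z ≈ 17.306 ≈ 17.3 km.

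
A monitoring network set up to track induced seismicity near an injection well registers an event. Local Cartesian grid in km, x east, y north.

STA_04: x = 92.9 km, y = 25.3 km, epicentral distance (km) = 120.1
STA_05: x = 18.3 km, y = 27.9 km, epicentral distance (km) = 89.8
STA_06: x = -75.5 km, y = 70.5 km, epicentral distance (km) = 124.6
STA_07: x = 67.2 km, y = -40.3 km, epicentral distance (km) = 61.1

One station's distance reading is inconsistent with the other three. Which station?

Solve using three stations at a time. Using STA_04, STA_05, STA_07 (subtract circle equations pairwise → linear system) gives (x, y) ≈ (9.9, -61.5).
Distances from that point to each station vs reported:
  STA_04: calculated 120.1 vs reported 120.1 → residual 0.0 km
  STA_05: calculated 89.8 vs reported 89.8 → residual 0.0 km
  STA_06: calculated 157.2 vs reported 124.6 → residual 32.6 km
  STA_07: calculated 61.1 vs reported 61.1 → residual 0.0 km
STA_04, STA_05, STA_07 are mutually consistent (residuals ≈ 0); STA_06 is off by 32.6 km.

STA_06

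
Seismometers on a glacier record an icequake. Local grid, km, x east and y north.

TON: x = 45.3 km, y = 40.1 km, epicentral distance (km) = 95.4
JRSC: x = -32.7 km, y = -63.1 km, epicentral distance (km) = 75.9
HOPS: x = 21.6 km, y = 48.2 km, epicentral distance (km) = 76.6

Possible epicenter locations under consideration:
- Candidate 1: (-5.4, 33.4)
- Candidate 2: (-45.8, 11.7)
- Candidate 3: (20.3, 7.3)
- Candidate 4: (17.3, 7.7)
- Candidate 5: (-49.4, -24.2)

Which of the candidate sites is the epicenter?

For each candidate, compare |candidate − station| to the reported distance:
Candidate 1: residuals TON 44.3, JRSC 24.4, HOPS 45.8 → max 45.8 km
Candidate 2: residuals TON 0.0, JRSC 0.0, HOPS 0.0 → max 0.0 km
Candidate 3: residuals TON 54.2, JRSC 12.2, HOPS 35.7 → max 54.2 km
Candidate 4: residuals TON 52.6, JRSC 10.8, HOPS 35.9 → max 52.6 km
Candidate 5: residuals TON 19.1, JRSC 33.6, HOPS 24.8 → max 33.6 km
Only Candidate 2 has all residuals ≈ 0.

Candidate 2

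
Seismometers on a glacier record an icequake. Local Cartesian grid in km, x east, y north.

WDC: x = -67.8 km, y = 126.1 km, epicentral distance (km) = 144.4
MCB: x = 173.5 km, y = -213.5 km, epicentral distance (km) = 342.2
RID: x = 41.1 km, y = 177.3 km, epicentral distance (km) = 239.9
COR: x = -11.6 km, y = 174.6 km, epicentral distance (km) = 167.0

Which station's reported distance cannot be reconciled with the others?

COR

Solve using three stations at a time. Using WDC, MCB, RID (subtract circle equations pairwise → linear system) gives (x, y) ≈ (-104.2, -13.6).
Distances from that point to each station vs reported:
  WDC: calculated 144.3 vs reported 144.4 → residual 0.1 km
  MCB: calculated 342.2 vs reported 342.2 → residual 0.0 km
  RID: calculated 239.8 vs reported 239.9 → residual 0.1 km
  COR: calculated 209.7 vs reported 167.0 → residual 42.7 km
WDC, MCB, RID are mutually consistent (residuals ≈ 0); COR is off by 42.7 km.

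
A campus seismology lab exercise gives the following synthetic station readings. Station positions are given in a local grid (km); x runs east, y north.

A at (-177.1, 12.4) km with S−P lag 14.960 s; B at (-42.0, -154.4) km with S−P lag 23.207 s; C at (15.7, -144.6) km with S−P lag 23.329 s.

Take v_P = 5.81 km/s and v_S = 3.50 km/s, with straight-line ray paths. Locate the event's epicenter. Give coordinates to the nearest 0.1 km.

x ≈ -50.8 km, y ≈ 49.7 km

Distance from S−P lag: d = Δt · v_P v_S / (v_P − v_S) = Δt · (5.81·3.50)/(5.81−3.50) ≈ 8.8030·Δt.
So d_A = 131.69, d_B = 204.29, d_C = 205.37 km.
Circle about each station: (x + 177.1)² + (y − 12.4)² = 131.69²; (x + 42.0)² + (y + 154.4)² = 204.29²; (x − 15.7)² + (y + 144.6)² = 205.37².
Subtracting pairs of circle equations eliminates x²+y² and gives linear equations (the radical axes):
270.2 x − 333.6 y = -30306.96
385.6 x − 314.0 y = -35197.10
Solving the 2×2 system: x ≈ -50.8, y ≈ 49.7 km.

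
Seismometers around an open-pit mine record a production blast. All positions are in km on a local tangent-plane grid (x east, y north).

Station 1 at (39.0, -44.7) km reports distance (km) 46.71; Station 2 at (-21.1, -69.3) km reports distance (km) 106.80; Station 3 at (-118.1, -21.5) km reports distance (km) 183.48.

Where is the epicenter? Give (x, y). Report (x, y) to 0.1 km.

Circle about each station: (x − 39.0)² + (y + 44.7)² = 46.71²; (x + 21.1)² + (y + 69.3)² = 106.80²; (x + 118.1)² + (y + 21.5)² = 183.48².
Subtracting pairs of circle equations eliminates x²+y² and gives linear equations (the radical axes):
-120.2 x − 49.2 y = -7495.81
-314.2 x + 46.4 y = -20592.32
Solving the 2×2 system: x ≈ 64.7, y ≈ -5.7 km.
Check against Station 1 (with the unrounded x, y): √((x − 39.0)²+(y + 44.7)²) = 46.70 ≈ 46.71 km. ✓

x ≈ 64.7 km, y ≈ -5.7 km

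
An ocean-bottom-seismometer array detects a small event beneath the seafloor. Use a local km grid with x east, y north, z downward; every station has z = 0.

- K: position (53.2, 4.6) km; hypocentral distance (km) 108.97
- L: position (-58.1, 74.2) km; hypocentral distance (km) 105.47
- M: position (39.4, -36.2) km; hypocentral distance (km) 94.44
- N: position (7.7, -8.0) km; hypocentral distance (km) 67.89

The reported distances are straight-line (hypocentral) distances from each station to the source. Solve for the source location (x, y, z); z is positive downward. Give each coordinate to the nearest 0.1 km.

(-43.9, -21.5, 42.0)

Each station gives a sphere (x−x_i)² + (y−y_i)² + z² = d_i² (stations at z=0).
Subtracting the K sphere from L and M: z² cancels, leaving linear equations in x and y:
-222.6 x + 139.2 y = 6780.39
-27.6 x − 81.6 y = 2966.95
Solving: x ≈ -43.910, y ≈ -21.508 km (keep extra digits for the depth step; rounded: -43.9, -21.5).
Then from the K sphere: z² = 108.97² − (x − 53.2)² − (y − 4.6)² with x = -43.910, y = -21.508, so z ≈ 41.982 ≈ 42.0 km.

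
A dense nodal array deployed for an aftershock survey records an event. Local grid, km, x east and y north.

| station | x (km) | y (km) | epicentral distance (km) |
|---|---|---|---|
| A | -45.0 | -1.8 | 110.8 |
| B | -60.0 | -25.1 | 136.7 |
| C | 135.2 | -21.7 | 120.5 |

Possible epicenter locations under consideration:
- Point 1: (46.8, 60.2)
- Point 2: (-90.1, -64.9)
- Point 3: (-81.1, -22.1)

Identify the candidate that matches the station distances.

Point 1

For each candidate, compare |candidate − station| to the reported distance:
Point 1: residuals A 0.0, B 0.0, C 0.0 → max 0.0 km
Point 2: residuals A 33.2, B 86.8, C 108.9 → max 108.9 km
Point 3: residuals A 69.4, B 115.4, C 95.8 → max 115.4 km
Only Point 1 has all residuals ≈ 0.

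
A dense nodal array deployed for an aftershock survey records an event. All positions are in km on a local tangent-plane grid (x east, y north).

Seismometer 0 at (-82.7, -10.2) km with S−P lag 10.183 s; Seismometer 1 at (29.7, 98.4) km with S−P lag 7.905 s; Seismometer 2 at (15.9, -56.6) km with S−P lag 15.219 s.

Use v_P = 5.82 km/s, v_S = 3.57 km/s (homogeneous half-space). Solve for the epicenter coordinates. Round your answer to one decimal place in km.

Distance from S−P lag: d = Δt · v_P v_S / (v_P − v_S) = Δt · (5.82·3.57)/(5.82−3.57) ≈ 9.2344·Δt.
So d_Seismometer 0 = 94.03, d_Seismometer 1 = 73.00, d_Seismometer 2 = 140.54 km.
Circle about each station: (x + 82.7)² + (y + 10.2)² = 94.03²; (x − 29.7)² + (y − 98.4)² = 73.00²; (x − 15.9)² + (y + 56.6)² = 140.54².
Subtracting the Seismometer 0 equation from the Seismometer 1 and Seismometer 2 equations removes the quadratic terms:
224.8 x + 217.2 y = 7133.96
197.2 x − 92.8 y = -14396.81
Solving the 2×2 system: x ≈ -38.7, y ≈ 72.9 km.

-38.7 km east, 72.9 km north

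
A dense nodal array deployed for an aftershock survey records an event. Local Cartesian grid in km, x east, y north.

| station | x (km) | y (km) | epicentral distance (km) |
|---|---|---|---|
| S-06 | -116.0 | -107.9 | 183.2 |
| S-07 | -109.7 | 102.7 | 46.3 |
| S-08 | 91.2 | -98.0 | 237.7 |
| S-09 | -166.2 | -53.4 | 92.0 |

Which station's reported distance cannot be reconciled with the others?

S-09

Solve using three stations at a time. Using S-06, S-07, S-08 (subtract circle equations pairwise → linear system) gives (x, y) ≈ (-76.1, 70.9).
Distances from that point to each station vs reported:
  S-06: calculated 183.2 vs reported 183.2 → residual 0.0 km
  S-07: calculated 46.3 vs reported 46.3 → residual 0.0 km
  S-08: calculated 237.7 vs reported 237.7 → residual 0.0 km
  S-09: calculated 153.5 vs reported 92.0 → residual 61.5 km
S-06, S-07, S-08 are mutually consistent (residuals ≈ 0); S-09 is off by 61.5 km.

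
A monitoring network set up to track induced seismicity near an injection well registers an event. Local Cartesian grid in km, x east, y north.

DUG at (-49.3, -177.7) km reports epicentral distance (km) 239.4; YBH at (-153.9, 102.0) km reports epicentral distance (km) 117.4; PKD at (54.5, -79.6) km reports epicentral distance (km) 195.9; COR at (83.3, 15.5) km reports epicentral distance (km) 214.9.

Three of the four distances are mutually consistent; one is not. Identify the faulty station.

DUG

Solve using three stations at a time. Using YBH, PKD, COR (subtract circle equations pairwise → linear system) gives (x, y) ≈ (-129.7, -12.9).
Distances from that point to each station vs reported:
  DUG: calculated 183.4 vs reported 239.4 → residual 56.0 km
  YBH: calculated 117.4 vs reported 117.4 → residual 0.0 km
  PKD: calculated 195.9 vs reported 195.9 → residual 0.0 km
  COR: calculated 214.9 vs reported 214.9 → residual 0.0 km
YBH, PKD, COR are mutually consistent (residuals ≈ 0); DUG is off by 56.0 km.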